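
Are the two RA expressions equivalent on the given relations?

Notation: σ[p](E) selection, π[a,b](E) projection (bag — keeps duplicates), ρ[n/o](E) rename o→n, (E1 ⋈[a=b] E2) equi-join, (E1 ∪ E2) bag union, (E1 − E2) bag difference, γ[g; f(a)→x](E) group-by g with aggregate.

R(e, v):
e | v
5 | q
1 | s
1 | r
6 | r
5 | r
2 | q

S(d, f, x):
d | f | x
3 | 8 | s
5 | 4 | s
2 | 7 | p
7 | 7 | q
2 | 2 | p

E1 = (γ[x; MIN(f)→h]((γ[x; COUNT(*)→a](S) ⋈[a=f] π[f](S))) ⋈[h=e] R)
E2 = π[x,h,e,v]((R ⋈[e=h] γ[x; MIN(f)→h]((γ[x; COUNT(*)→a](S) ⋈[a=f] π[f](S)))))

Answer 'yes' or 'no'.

E1 per-node cardinality:
  S → 5
  γ[x; COUNT(*)→a](S) → 3
  S → 5
  π[f](S) → 5
  (γ[x; COUNT(*)→a](S) ⋈[a=f] π[f](S)) → 2
  γ[x; MIN(f)→h]((γ[x; COUNT(*)→a](S) ⋈[a=f] π[f](S))) → 2
  R → 6
  (γ[x; MIN(f)→h]((γ[x; COUNT(*)→a](S) ⋈[a=f] π[f](S))) ⋈[h=e] R) → 2
E2 per-node cardinality:
  R → 6
  S → 5
  γ[x; COUNT(*)→a](S) → 3
  S → 5
  π[f](S) → 5
  (γ[x; COUNT(*)→a](S) ⋈[a=f] π[f](S)) → 2
  γ[x; MIN(f)→h]((γ[x; COUNT(*)→a](S) ⋈[a=f] π[f](S))) → 2
  (R ⋈[e=h] γ[x; MIN(f)→h]((γ[x; COUNT(*)→a](S) ⋈[a=f] π[f](S)))) → 2
  π[x,h,e,v]((R ⋈[e=h] γ[x; MIN(f)→h]((γ[x; COUNT(*)→a](S) ⋈[a=f] π[f](S))))) → 2

E1 and E2 produce the same multiset:
x | h | e | v
p | 2 | 2 | q
s | 2 | 2 | q

yes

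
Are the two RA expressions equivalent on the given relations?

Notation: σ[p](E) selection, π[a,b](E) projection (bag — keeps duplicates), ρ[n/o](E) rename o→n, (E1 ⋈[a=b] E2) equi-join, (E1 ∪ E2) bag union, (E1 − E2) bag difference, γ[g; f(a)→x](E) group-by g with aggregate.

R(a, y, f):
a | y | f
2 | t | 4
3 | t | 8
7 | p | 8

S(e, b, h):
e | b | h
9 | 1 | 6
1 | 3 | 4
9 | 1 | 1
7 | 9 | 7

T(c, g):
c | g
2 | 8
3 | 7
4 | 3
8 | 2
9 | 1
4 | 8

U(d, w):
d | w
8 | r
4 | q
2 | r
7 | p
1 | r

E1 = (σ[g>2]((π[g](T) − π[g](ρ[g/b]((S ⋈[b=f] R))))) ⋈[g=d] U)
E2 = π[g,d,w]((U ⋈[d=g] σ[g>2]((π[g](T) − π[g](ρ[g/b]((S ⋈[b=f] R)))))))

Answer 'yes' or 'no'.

E1 subexpression sizes:
  T → 6
  π[g](T) → 6
  S → 4
  R → 3
  (S ⋈[b=f] R) → 0
  ρ[g/b]((S ⋈[b=f] R)) → 0
  π[g](ρ[g/b]((S ⋈[b=f] R))) → 0
  (π[g](T) − π[g](ρ[g/b]((S ⋈[b=f] R)))) → 6
  σ[g>2]((π[g](T) − π[g](ρ[g/b]((S ⋈[b=f] R))))) → 4
  U → 5
  (σ[g>2]((π[g](T) − π[g](ρ[g/b]((S ⋈[b=f] R))))) ⋈[g=d] U) → 3
E2 subexpression sizes:
  U → 5
  T → 6
  π[g](T) → 6
  S → 4
  R → 3
  (S ⋈[b=f] R) → 0
  ρ[g/b]((S ⋈[b=f] R)) → 0
  π[g](ρ[g/b]((S ⋈[b=f] R))) → 0
  (π[g](T) − π[g](ρ[g/b]((S ⋈[b=f] R)))) → 6
  σ[g>2]((π[g](T) − π[g](ρ[g/b]((S ⋈[b=f] R))))) → 4
  (U ⋈[d=g] σ[g>2]((π[g](T) − π[g](ρ[g/b]((S ⋈[b=f] R)))))) → 3
  π[g,d,w]((U ⋈[d=g] σ[g>2]((π[g](T) − π[g](ρ[g/b]((S ⋈[b=f] R))))))) → 3

E1 and E2 produce the same multiset:
g | d | w
7 | 7 | p
8 | 8 | r
8 | 8 | r

yes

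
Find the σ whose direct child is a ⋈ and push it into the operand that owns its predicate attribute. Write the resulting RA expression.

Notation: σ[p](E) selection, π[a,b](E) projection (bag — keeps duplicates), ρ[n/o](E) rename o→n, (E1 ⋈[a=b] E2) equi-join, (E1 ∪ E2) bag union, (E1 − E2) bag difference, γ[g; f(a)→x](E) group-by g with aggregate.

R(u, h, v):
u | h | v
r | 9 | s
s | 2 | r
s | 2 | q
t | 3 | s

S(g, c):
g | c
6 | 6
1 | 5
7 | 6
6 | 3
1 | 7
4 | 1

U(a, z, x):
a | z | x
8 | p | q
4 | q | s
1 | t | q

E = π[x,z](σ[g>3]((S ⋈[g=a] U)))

σ filters on g, owned by the left side.
E' = π[x,z]((σ[g>3](S) ⋈[g=a] U))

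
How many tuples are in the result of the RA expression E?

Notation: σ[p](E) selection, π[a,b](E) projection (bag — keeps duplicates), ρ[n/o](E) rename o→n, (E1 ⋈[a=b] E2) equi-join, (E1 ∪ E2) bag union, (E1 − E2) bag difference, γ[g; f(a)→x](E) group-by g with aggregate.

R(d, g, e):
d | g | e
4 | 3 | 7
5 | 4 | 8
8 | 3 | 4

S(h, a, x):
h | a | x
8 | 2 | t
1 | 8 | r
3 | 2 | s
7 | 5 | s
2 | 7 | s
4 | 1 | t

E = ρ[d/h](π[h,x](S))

Per-node cardinality:
  S → 6
  π[h,x](S) → 6
  ρ[d/h](π[h,x](S)) → 6

|E| = 6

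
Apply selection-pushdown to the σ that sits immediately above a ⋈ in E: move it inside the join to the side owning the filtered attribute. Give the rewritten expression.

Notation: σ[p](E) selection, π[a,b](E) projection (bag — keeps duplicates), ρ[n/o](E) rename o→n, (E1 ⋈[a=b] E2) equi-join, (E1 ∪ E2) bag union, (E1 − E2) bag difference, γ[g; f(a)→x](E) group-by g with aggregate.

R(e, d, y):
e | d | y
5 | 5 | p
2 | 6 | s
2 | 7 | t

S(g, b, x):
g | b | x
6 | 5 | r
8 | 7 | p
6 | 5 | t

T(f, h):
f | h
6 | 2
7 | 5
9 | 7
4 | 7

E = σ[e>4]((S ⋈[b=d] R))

σ filters on e, owned by the right side.
E' = (S ⋈[b=d] σ[e>4](R))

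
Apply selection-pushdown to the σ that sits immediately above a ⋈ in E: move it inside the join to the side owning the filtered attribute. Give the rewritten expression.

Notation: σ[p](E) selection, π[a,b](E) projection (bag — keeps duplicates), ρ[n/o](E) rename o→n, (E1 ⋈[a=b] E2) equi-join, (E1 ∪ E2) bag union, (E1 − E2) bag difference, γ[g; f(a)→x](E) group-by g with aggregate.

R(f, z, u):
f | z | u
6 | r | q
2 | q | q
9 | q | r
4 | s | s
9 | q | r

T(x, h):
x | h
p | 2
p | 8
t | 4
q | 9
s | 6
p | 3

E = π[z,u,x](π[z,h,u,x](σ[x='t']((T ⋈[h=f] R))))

σ filters on x, owned by the left side.
E' = π[z,u,x](π[z,h,u,x]((σ[x='t'](T) ⋈[h=f] R)))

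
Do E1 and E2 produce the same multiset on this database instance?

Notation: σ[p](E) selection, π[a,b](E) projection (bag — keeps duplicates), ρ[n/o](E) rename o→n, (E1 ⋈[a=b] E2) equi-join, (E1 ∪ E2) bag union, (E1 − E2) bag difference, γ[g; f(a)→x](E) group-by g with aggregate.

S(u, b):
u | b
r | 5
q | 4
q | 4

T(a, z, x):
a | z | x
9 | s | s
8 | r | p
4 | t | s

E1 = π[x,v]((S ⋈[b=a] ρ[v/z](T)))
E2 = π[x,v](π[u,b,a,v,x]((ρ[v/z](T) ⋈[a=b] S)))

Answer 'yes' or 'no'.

E1 subexpression sizes:
  S → 3
  T → 3
  ρ[v/z](T) → 3
  (S ⋈[b=a] ρ[v/z](T)) → 2
  π[x,v]((S ⋈[b=a] ρ[v/z](T))) → 2
E2 subexpression sizes:
  T → 3
  ρ[v/z](T) → 3
  S → 3
  (ρ[v/z](T) ⋈[a=b] S) → 2
  π[u,b,a,v,x]((ρ[v/z](T) ⋈[a=b] S)) → 2
  π[x,v](π[u,b,a,v,x]((ρ[v/z](T) ⋈[a=b] S))) → 2

E1 and E2 produce the same multiset:
x | v
s | t
s | t

yes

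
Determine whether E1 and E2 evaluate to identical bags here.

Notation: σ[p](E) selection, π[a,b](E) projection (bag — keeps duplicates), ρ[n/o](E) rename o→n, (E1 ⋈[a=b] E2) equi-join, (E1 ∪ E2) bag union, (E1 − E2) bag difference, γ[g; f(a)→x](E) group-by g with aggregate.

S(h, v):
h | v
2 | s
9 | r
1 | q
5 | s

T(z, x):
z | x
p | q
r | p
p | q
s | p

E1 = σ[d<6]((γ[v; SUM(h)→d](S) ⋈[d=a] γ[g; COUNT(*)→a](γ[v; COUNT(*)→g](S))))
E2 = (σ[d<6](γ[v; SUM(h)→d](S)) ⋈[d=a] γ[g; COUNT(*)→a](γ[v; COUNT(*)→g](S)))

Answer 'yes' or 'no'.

E1 per-node cardinality:
  S → 4
  γ[v; SUM(h)→d](S) → 3
  S → 4
  γ[v; COUNT(*)→g](S) → 3
  γ[g; COUNT(*)→a](γ[v; COUNT(*)→g](S)) → 2
  (γ[v; SUM(h)→d](S) ⋈[d=a] γ[g; COUNT(*)→a](γ[v; COUNT(*)→g](S))) → 1
  σ[d<6]((γ[v; SUM(h)→d](S) ⋈[d=a] γ[g; COUNT(*)→a](γ[v; COUNT(*)→g](S)))) → 1
E2 per-node cardinality:
  S → 4
  γ[v; SUM(h)→d](S) → 3
  σ[d<6](γ[v; SUM(h)→d](S)) → 1
  S → 4
  γ[v; COUNT(*)→g](S) → 3
  γ[g; COUNT(*)→a](γ[v; COUNT(*)→g](S)) → 2
  (σ[d<6](γ[v; SUM(h)→d](S)) ⋈[d=a] γ[g; COUNT(*)→a](γ[v; COUNT(*)→g](S))) → 1

E1 and E2 produce the same multiset:
v | d | g | a
q | 1 | 2 | 1

yes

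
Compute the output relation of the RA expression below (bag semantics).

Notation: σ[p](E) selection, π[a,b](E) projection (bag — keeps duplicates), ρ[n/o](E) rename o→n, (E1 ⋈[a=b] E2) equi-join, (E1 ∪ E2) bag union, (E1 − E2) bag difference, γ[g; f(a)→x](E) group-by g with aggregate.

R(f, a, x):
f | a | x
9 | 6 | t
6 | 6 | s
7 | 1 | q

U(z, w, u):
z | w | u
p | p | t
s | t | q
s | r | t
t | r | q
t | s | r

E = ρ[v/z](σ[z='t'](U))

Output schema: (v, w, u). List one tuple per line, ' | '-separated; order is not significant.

Stepwise |·|:
  U → 5
  σ[z='t'](U) → 2
  ρ[v/z](σ[z='t'](U)) → 2

== RESULT ==
v | w | u
t | r | q
t | s | r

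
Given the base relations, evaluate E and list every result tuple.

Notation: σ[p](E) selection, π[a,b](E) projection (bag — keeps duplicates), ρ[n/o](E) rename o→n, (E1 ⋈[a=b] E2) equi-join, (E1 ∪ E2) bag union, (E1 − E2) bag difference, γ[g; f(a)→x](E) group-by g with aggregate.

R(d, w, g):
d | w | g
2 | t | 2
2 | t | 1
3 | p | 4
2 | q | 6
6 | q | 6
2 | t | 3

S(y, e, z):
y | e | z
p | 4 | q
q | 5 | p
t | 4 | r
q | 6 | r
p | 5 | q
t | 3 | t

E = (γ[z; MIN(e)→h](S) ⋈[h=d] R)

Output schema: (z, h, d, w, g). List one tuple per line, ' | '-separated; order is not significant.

Per-node cardinality:
  S → 6
  γ[z; MIN(e)→h](S) → 4
  R → 6
  (γ[z; MIN(e)→h](S) ⋈[h=d] R) → 1

== RESULT ==
z | h | d | w | g
t | 3 | 3 | p | 4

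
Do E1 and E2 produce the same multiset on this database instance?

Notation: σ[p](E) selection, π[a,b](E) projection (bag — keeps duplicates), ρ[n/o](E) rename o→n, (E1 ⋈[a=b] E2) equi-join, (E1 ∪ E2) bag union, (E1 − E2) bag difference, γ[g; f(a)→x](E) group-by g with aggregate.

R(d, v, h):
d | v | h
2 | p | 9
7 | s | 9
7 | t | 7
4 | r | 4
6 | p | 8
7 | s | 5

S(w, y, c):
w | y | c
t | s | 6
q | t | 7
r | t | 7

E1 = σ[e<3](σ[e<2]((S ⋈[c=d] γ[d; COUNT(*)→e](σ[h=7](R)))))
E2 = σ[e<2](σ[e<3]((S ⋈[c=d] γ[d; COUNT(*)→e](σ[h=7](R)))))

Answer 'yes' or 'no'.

E1 subexpression sizes:
  S → 3
  R → 6
  σ[h=7](R) → 1
  γ[d; COUNT(*)→e](σ[h=7](R)) → 1
  (S ⋈[c=d] γ[d; COUNT(*)→e](σ[h=7](R))) → 2
  σ[e<2]((S ⋈[c=d] γ[d; COUNT(*)→e](σ[h=7](R)))) → 2
  σ[e<3](σ[e<2]((S ⋈[c=d] γ[d; COUNT(*)→e](σ[h=7](R))))) → 2
E2 subexpression sizes:
  S → 3
  R → 6
  σ[h=7](R) → 1
  γ[d; COUNT(*)→e](σ[h=7](R)) → 1
  (S ⋈[c=d] γ[d; COUNT(*)→e](σ[h=7](R))) → 2
  σ[e<3]((S ⋈[c=d] γ[d; COUNT(*)→e](σ[h=7](R)))) → 2
  σ[e<2](σ[e<3]((S ⋈[c=d] γ[d; COUNT(*)→e](σ[h=7](R))))) → 2

E1 and E2 produce the same multiset:
w | y | c | d | e
q | t | 7 | 7 | 1
r | t | 7 | 7 | 1

yes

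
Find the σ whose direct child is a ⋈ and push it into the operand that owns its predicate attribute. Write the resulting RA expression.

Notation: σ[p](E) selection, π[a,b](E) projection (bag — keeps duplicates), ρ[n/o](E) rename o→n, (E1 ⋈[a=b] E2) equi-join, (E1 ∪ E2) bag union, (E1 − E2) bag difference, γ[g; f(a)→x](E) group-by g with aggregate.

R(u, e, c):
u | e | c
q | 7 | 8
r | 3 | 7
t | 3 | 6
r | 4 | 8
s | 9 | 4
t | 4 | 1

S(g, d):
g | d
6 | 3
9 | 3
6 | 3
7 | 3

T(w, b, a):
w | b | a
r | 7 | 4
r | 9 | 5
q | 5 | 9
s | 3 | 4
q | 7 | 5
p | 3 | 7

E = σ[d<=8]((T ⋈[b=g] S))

σ filters on d, owned by the right side.
E' = (T ⋈[b=g] σ[d<=8](S))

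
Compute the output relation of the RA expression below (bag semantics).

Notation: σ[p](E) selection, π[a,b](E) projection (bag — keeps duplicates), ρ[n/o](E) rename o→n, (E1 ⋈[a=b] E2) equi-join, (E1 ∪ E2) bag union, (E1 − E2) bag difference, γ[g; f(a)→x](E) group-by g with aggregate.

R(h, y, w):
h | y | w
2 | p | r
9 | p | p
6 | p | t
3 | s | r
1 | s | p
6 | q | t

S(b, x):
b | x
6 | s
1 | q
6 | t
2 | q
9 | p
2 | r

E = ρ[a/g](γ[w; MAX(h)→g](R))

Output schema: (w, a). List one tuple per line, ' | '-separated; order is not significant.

Stepwise |·|:
  R → 6
  γ[w; MAX(h)→g](R) → 3
  ρ[a/g](γ[w; MAX(h)→g](R)) → 3

== RESULT ==
w | a
p | 9
r | 3
t | 6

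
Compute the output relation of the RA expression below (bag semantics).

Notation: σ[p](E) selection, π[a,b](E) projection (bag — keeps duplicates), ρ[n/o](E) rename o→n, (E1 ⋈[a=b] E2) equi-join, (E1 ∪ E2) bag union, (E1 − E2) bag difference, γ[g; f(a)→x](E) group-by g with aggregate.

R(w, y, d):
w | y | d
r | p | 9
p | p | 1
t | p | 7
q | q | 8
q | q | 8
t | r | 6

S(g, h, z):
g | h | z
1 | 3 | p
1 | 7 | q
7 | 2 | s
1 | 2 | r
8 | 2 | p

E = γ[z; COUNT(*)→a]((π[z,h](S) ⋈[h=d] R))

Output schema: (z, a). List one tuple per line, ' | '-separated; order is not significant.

Row counts bottom-up:
  S → 5
  π[z,h](S) → 5
  R → 6
  (π[z,h](S) ⋈[h=d] R) → 1
  γ[z; COUNT(*)→a]((π[z,h](S) ⋈[h=d] R)) → 1

== RESULT ==
z | a
q | 1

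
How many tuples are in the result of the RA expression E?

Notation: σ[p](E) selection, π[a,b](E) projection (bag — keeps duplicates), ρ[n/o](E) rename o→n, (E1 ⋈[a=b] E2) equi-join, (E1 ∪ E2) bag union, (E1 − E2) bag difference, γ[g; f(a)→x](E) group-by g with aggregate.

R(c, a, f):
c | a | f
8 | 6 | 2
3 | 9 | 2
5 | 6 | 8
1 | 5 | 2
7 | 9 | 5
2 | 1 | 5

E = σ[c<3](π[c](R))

Row counts bottom-up:
  R → 6
  π[c](R) → 6
  σ[c<3](π[c](R)) → 2

|E| = 2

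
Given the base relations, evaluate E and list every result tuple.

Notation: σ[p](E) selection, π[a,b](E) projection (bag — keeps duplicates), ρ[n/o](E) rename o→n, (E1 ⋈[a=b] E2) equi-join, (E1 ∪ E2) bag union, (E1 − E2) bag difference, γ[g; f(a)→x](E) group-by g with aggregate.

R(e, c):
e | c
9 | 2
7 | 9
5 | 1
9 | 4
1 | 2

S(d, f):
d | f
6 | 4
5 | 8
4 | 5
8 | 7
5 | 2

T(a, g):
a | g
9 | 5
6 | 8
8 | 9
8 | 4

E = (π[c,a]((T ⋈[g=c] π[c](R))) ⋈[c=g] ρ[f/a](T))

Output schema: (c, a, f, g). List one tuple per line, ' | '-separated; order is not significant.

Stepwise |·|:
  T → 4
  R → 5
  π[c](R) → 5
  (T ⋈[g=c] π[c](R)) → 2
  π[c,a]((T ⋈[g=c] π[c](R))) → 2
  T → 4
  ρ[f/a](T) → 4
  (π[c,a]((T ⋈[g=c] π[c](R))) ⋈[c=g] ρ[f/a](T)) → 2

== RESULT ==
c | a | f | g
4 | 8 | 8 | 4
9 | 8 | 8 | 9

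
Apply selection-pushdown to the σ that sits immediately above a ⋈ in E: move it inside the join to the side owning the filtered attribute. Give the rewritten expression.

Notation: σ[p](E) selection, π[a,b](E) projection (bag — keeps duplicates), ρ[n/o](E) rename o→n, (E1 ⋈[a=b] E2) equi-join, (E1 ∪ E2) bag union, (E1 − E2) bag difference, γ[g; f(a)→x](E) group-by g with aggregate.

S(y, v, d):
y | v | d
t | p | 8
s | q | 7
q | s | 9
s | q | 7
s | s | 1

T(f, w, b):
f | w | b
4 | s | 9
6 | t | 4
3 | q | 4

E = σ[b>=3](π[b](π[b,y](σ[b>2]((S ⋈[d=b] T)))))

σ filters on b, owned by the right side.
E' = σ[b>=3](π[b](π[b,y]((S ⋈[d=b] σ[b>2](T)))))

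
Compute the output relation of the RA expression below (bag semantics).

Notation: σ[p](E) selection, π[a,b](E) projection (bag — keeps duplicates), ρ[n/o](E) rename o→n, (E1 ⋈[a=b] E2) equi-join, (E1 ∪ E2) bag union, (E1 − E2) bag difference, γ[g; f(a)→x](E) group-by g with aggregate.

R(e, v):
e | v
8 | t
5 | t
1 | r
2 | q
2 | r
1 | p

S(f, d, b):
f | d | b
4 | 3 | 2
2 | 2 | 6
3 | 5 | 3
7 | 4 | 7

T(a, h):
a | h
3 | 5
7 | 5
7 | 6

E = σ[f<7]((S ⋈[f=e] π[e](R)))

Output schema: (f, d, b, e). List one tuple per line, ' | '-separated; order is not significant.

Row counts bottom-up:
  S → 4
  R → 6
  π[e](R) → 6
  (S ⋈[f=e] π[e](R)) → 2
  σ[f<7]((S ⋈[f=e] π[e](R))) → 2

== RESULT ==
f | d | b | e
2 | 2 | 6 | 2
2 | 2 | 6 | 2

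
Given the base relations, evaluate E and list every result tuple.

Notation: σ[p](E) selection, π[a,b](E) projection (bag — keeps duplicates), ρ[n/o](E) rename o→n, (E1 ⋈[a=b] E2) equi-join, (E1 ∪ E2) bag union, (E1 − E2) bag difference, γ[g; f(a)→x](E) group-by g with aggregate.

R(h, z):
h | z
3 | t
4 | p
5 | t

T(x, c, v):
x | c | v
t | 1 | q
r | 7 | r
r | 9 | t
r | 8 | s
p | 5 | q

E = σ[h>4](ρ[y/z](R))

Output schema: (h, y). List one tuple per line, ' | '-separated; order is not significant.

Per-node cardinality:
  R → 3
  ρ[y/z](R) → 3
  σ[h>4](ρ[y/z](R)) → 1

== RESULT ==
h | y
5 | t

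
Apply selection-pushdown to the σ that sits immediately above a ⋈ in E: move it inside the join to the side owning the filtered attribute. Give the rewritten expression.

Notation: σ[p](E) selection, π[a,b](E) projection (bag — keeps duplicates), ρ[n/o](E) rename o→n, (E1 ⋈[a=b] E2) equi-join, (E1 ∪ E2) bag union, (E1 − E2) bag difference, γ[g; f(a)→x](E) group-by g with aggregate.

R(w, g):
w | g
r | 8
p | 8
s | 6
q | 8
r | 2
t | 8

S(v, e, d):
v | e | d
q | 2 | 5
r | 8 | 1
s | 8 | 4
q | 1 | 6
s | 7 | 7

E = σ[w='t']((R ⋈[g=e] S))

σ filters on w, owned by the left side.
E' = (σ[w='t'](R) ⋈[g=e] S)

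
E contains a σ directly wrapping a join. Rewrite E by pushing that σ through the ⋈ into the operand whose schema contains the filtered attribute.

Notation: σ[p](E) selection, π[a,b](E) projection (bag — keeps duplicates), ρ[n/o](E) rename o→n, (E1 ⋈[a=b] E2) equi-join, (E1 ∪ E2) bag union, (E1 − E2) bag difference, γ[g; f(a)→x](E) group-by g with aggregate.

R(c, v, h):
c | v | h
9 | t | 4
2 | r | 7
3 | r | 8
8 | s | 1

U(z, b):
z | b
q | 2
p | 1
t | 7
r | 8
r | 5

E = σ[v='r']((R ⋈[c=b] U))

σ filters on v, owned by the left side.
E' = (σ[v='r'](R) ⋈[c=b] U)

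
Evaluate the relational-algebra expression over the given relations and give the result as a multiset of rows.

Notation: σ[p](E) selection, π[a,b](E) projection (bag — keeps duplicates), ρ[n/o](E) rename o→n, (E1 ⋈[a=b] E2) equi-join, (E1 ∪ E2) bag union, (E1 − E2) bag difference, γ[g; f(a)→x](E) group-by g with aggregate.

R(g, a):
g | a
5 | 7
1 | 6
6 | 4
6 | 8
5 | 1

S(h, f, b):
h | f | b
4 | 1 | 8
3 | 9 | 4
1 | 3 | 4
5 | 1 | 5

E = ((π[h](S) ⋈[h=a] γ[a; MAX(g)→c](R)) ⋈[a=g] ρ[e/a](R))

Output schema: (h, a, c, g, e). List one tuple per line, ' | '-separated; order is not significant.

Row counts bottom-up:
  S → 4
  π[h](S) → 4
  R → 5
  γ[a; MAX(g)→c](R) → 5
  (π[h](S) ⋈[h=a] γ[a; MAX(g)→c](R)) → 2
  R → 5
  ρ[e/a](R) → 5
  ((π[h](S) ⋈[h=a] γ[a; MAX(g)→c](R)) ⋈[a=g] ρ[e/a](R)) → 1

== RESULT ==
h | a | c | g | e
1 | 1 | 5 | 1 | 6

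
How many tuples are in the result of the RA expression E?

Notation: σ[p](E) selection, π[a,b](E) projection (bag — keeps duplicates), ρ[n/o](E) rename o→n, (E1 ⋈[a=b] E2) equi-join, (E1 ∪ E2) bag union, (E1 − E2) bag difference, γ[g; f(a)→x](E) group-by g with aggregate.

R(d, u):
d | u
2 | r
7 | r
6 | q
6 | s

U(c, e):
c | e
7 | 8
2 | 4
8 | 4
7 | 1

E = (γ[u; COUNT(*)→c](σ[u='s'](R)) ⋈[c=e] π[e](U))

Row counts bottom-up:
  R → 4
  σ[u='s'](R) → 1
  γ[u; COUNT(*)→c](σ[u='s'](R)) → 1
  U → 4
  π[e](U) → 4
  (γ[u; COUNT(*)→c](σ[u='s'](R)) ⋈[c=e] π[e](U)) → 1

|E| = 1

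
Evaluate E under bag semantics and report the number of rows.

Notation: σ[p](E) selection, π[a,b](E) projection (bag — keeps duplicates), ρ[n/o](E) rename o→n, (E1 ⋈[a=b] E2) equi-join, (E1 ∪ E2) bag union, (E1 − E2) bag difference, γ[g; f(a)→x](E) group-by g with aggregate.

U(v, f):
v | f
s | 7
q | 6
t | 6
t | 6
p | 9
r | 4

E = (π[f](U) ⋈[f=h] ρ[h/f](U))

Stepwise |·|:
  U → 6
  π[f](U) → 6
  U → 6
  ρ[h/f](U) → 6
  (π[f](U) ⋈[f=h] ρ[h/f](U)) → 12

|E| = 12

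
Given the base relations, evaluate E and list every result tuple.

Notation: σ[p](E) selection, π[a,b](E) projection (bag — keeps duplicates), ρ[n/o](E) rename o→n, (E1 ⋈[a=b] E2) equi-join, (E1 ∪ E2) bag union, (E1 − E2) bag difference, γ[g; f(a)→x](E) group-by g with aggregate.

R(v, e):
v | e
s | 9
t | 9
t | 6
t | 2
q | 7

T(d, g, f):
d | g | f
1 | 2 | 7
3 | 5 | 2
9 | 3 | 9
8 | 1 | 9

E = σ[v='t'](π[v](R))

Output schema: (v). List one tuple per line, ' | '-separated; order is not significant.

Row counts bottom-up:
  R → 5
  π[v](R) → 5
  σ[v='t'](π[v](R)) → 3

== RESULT ==
v
t
t
t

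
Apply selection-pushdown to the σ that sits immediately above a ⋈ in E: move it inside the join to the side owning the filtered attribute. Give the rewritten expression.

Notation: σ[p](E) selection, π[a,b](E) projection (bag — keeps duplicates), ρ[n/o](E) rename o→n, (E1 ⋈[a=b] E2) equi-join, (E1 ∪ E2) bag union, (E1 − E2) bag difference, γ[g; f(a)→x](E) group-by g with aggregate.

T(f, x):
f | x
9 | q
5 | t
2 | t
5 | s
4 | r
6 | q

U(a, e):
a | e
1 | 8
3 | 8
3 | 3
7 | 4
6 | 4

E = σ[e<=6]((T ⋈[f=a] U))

σ filters on e, owned by the right side.
E' = (T ⋈[f=a] σ[e<=6](U))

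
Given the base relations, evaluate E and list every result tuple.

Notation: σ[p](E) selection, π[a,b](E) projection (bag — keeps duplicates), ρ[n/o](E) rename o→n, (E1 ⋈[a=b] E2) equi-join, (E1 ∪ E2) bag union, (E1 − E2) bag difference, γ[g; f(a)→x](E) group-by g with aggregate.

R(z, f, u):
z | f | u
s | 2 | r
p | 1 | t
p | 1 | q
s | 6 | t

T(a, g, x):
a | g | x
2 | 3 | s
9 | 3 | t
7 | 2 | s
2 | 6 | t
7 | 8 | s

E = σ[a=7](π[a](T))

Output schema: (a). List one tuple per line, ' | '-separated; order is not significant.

Row counts bottom-up:
  T → 5
  π[a](T) → 5
  σ[a=7](π[a](T)) → 2

== RESULT ==
a
7
7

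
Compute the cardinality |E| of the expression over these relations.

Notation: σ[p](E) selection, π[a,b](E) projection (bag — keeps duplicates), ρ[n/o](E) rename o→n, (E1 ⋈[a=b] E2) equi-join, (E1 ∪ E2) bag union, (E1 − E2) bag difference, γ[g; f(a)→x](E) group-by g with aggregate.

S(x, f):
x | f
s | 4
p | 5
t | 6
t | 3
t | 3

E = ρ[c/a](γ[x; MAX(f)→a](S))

Subexpression sizes:
  S → 5
  γ[x; MAX(f)→a](S) → 3
  ρ[c/a](γ[x; MAX(f)→a](S)) → 3

|E| = 3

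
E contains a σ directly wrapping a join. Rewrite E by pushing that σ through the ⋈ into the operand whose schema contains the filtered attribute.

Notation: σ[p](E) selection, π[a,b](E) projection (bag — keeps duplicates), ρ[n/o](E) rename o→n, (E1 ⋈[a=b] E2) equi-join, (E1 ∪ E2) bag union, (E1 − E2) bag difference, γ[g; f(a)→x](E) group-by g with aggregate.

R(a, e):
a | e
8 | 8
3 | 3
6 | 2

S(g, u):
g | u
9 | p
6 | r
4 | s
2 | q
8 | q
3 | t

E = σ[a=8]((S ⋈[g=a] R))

σ filters on a, owned by the right side.
E' = (S ⋈[g=a] σ[a=8](R))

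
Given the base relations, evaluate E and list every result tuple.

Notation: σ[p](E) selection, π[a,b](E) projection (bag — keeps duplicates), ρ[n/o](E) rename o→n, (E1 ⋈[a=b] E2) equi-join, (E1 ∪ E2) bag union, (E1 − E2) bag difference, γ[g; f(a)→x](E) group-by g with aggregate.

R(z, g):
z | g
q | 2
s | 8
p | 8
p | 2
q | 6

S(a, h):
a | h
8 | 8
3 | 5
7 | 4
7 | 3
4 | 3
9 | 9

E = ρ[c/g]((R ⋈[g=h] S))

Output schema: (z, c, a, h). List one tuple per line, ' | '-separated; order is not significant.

Per-node cardinality:
  R → 5
  S → 6
  (R ⋈[g=h] S) → 2
  ρ[c/g]((R ⋈[g=h] S)) → 2

== RESULT ==
z | c | a | h
p | 8 | 8 | 8
s | 8 | 8 | 8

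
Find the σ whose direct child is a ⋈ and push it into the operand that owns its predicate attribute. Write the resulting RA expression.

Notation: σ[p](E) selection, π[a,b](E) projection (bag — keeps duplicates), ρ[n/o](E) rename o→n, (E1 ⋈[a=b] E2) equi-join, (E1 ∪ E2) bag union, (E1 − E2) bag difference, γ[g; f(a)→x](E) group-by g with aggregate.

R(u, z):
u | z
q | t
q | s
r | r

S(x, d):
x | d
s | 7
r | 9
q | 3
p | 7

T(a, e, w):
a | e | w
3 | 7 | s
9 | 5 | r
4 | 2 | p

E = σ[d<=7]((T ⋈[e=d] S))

σ filters on d, owned by the right side.
E' = (T ⋈[e=d] σ[d<=7](S))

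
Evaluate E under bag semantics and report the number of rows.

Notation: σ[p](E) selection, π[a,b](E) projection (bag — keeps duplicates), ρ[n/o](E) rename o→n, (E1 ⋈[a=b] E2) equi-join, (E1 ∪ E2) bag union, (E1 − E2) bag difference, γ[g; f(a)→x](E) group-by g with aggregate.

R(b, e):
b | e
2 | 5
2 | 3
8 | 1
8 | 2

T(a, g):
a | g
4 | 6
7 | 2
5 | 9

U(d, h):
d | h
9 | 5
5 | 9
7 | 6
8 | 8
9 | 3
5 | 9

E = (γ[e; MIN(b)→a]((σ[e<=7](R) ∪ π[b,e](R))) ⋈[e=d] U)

Subexpression sizes:
  R → 4
  σ[e<=7](R) → 4
  R → 4
  π[b,e](R) → 4
  (σ[e<=7](R) ∪ π[b,e](R)) → 8
  γ[e; MIN(b)→a]((σ[e<=7](R) ∪ π[b,e](R))) → 4
  U → 6
  (γ[e; MIN(b)→a]((σ[e<=7](R) ∪ π[b,e](R))) ⋈[e=d] U) → 2

|E| = 2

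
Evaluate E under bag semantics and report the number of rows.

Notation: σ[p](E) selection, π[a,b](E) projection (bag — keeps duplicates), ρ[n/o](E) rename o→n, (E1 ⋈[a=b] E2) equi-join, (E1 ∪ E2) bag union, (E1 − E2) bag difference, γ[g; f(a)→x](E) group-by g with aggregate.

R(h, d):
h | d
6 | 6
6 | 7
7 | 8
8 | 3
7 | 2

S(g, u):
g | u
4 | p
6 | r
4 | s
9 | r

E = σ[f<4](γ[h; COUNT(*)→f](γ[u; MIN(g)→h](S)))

Subexpression sizes:
  S → 4
  γ[u; MIN(g)→h](S) → 3
  γ[h; COUNT(*)→f](γ[u; MIN(g)→h](S)) → 2
  σ[f<4](γ[h; COUNT(*)→f](γ[u; MIN(g)→h](S))) → 2

|E| = 2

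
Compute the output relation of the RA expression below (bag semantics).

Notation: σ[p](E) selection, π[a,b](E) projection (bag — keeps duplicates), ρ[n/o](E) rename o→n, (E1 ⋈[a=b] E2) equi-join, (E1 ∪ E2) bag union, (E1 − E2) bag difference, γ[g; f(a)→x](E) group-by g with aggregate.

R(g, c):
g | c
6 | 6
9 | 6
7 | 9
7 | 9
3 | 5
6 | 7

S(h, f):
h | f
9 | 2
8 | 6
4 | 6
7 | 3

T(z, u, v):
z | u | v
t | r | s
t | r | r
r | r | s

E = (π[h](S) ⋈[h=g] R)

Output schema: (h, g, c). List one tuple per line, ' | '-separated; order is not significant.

Subexpression sizes:
  S → 4
  π[h](S) → 4
  R → 6
  (π[h](S) ⋈[h=g] R) → 3

== RESULT ==
h | g | c
7 | 7 | 9
7 | 7 | 9
9 | 9 | 6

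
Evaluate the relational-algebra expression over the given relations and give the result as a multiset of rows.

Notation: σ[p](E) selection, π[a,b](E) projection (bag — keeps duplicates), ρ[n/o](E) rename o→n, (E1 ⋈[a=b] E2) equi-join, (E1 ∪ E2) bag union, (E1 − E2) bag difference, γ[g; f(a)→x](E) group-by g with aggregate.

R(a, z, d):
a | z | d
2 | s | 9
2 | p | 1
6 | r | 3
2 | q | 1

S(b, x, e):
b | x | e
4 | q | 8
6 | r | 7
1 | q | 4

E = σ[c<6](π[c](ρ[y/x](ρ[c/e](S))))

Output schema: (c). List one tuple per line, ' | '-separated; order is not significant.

Stepwise |·|:
  S → 3
  ρ[c/e](S) → 3
  ρ[y/x](ρ[c/e](S)) → 3
  π[c](ρ[y/x](ρ[c/e](S))) → 3
  σ[c<6](π[c](ρ[y/x](ρ[c/e](S)))) → 1

== RESULT ==
c
4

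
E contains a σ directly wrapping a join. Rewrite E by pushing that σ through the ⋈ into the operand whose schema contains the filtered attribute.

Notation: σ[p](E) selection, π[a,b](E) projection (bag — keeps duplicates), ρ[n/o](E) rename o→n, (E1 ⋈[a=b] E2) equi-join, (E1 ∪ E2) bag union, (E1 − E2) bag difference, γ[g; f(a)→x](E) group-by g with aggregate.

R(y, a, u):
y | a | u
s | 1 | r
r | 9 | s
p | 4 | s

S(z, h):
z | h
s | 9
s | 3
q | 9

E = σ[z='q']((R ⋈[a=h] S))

σ filters on z, owned by the right side.
E' = (R ⋈[a=h] σ[z='q'](S))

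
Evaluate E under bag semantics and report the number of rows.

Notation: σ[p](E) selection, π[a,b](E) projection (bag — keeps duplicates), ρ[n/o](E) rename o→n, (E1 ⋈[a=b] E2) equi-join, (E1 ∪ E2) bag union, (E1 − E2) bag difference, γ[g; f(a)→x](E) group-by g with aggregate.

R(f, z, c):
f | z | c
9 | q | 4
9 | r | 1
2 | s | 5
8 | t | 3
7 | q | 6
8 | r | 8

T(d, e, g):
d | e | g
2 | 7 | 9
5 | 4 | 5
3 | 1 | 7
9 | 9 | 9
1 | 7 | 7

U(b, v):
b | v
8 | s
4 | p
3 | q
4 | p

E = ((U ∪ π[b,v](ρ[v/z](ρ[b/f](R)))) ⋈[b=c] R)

Stepwise |·|:
  U → 4
  R → 6
  ρ[b/f](R) → 6
  ρ[v/z](ρ[b/f](R)) → 6
  π[b,v](ρ[v/z](ρ[b/f](R))) → 6
  (U ∪ π[b,v](ρ[v/z](ρ[b/f](R)))) → 10
  R → 6
  ((U ∪ π[b,v](ρ[v/z](ρ[b/f](R)))) ⋈[b=c] R) → 6

|E| = 6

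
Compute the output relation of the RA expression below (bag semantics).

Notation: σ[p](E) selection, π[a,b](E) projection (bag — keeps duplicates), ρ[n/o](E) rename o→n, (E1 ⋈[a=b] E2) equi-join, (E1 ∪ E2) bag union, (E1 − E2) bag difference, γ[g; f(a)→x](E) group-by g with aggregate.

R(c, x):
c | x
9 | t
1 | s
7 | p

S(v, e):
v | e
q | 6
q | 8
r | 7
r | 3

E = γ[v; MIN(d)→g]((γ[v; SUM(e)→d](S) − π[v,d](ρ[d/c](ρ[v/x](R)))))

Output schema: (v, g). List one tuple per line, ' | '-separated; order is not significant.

Stepwise |·|:
  S → 4
  γ[v; SUM(e)→d](S) → 2
  R → 3
  ρ[v/x](R) → 3
  ρ[d/c](ρ[v/x](R)) → 3
  π[v,d](ρ[d/c](ρ[v/x](R))) → 3
  (γ[v; SUM(e)→d](S) − π[v,d](ρ[d/c](ρ[v/x](R)))) → 2
  γ[v; MIN(d)→g]((γ[v; SUM(e)→d](S) − π[v,d](ρ[d/c](ρ[v/x](R))))) → 2

== RESULT ==
v | g
q | 14
r | 10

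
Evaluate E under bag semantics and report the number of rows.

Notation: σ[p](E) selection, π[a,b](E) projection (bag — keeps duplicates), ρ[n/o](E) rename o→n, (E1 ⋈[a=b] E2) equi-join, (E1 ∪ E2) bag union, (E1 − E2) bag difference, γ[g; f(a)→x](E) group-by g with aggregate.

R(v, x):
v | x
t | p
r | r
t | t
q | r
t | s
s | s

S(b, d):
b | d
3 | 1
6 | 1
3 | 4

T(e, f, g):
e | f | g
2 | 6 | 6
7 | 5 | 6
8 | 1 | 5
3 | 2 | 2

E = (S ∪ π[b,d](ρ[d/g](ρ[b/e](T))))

Subexpression sizes:
  S → 3
  T → 4
  ρ[b/e](T) → 4
  ρ[d/g](ρ[b/e](T)) → 4
  π[b,d](ρ[d/g](ρ[b/e](T))) → 4
  (S ∪ π[b,d](ρ[d/g](ρ[b/e](T)))) → 7

|E| = 7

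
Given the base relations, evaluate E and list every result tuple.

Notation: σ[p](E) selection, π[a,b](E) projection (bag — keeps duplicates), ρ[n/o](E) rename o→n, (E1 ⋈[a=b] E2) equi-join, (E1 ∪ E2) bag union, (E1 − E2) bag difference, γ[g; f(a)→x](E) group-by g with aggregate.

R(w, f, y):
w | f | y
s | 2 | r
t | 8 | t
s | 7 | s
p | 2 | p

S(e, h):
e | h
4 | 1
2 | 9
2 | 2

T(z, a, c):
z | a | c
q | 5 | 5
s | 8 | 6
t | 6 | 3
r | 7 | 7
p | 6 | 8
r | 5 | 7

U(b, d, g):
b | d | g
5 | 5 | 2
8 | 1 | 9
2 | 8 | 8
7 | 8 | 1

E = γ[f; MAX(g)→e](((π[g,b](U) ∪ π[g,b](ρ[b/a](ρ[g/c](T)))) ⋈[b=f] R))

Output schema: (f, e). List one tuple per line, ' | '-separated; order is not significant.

Stepwise |·|:
  U → 4
  π[g,b](U) → 4
  T → 6
  ρ[g/c](T) → 6
  ρ[b/a](ρ[g/c](T)) → 6
  π[g,b](ρ[b/a](ρ[g/c](T))) → 6
  (π[g,b](U) ∪ π[g,b](ρ[b/a](ρ[g/c](T)))) → 10
  R → 4
  ((π[g,b](U) ∪ π[g,b](ρ[b/a](ρ[g/c](T)))) ⋈[b=f] R) → 6
  γ[f; MAX(g)→e](((π[g,b](U) ∪ π[g,b](ρ[b/a](ρ[g/c](T)))) ⋈[b=f] R)) → 3

== RESULT ==
f | e
2 | 8
7 | 7
8 | 9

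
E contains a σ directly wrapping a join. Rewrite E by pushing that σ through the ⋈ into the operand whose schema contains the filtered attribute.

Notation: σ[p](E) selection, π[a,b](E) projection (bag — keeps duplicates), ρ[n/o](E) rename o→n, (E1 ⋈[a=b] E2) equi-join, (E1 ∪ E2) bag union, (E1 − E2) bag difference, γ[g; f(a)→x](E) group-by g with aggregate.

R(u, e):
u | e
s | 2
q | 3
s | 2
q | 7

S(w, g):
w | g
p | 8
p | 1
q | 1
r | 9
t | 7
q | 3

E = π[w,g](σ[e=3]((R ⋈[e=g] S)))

σ filters on e, owned by the left side.
E' = π[w,g]((σ[e=3](R) ⋈[e=g] S))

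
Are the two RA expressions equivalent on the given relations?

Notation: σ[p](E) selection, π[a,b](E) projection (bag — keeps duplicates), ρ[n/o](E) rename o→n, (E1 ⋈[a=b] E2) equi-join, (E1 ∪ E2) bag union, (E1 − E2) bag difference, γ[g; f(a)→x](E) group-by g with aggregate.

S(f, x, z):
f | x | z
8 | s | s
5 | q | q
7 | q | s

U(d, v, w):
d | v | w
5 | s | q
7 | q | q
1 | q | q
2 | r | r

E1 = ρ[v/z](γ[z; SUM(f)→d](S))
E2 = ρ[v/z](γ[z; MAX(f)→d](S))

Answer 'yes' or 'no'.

E1 row counts bottom-up:
  S → 3
  γ[z; SUM(f)→d](S) → 2
  ρ[v/z](γ[z; SUM(f)→d](S)) → 2
E2 row counts bottom-up:
  S → 3
  γ[z; MAX(f)→d](S) → 2
  ρ[v/z](γ[z; MAX(f)→d](S)) → 2

E1 result:
v | d
q | 5
s | 15
E2 result:
v | d
q | 5
s | 8
Witness: ('s', 15) appears 1× in E1 but 0× in E2.

no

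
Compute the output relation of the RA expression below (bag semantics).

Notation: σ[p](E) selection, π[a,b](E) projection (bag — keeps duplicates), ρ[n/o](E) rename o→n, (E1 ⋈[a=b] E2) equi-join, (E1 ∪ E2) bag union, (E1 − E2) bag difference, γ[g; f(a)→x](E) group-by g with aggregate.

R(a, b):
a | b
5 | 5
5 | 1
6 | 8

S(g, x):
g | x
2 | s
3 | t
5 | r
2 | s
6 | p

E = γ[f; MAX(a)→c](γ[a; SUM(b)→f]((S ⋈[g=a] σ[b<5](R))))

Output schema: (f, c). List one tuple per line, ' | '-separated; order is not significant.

Subexpression sizes:
  S → 5
  R → 3
  σ[b<5](R) → 1
  (S ⋈[g=a] σ[b<5](R)) → 1
  γ[a; SUM(b)→f]((S ⋈[g=a] σ[b<5](R))) → 1
  γ[f; MAX(a)→c](γ[a; SUM(b)→f]((S ⋈[g=a] σ[b<5](R)))) → 1

== RESULT ==
f | c
1 | 5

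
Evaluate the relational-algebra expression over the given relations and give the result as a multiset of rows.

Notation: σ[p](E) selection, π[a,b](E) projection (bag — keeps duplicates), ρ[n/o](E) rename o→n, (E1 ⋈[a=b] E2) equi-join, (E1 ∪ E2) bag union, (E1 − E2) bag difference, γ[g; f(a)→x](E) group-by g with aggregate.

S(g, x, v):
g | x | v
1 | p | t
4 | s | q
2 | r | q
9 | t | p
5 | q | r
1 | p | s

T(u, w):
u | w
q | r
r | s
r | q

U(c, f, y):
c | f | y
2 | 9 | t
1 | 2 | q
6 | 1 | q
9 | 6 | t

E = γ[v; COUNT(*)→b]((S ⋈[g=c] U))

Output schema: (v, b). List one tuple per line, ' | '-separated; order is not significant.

Stepwise |·|:
  S → 6
  U → 4
  (S ⋈[g=c] U) → 4
  γ[v; COUNT(*)→b]((S ⋈[g=c] U)) → 4

== RESULT ==
v | b
p | 1
q | 1
s | 1
t | 1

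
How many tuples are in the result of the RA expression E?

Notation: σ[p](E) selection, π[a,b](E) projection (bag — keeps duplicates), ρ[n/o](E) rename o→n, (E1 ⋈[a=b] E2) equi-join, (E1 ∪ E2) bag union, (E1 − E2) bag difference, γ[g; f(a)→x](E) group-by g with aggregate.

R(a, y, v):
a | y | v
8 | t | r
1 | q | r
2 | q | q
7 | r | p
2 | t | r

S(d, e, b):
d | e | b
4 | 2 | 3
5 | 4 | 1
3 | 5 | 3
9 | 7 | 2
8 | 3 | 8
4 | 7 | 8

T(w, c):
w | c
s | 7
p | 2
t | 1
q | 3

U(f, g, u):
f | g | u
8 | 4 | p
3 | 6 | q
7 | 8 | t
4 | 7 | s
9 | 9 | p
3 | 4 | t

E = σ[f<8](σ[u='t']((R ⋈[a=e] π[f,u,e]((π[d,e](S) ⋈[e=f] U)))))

Row counts bottom-up:
  R → 5
  S → 6
  π[d,e](S) → 6
  U → 6
  (π[d,e](S) ⋈[e=f] U) → 5
  π[f,u,e]((π[d,e](S) ⋈[e=f] U)) → 5
  (R ⋈[a=e] π[f,u,e]((π[d,e](S) ⋈[e=f] U))) → 2
  σ[u='t']((R ⋈[a=e] π[f,u,e]((π[d,e](S) ⋈[e=f] U)))) → 2
  σ[f<8](σ[u='t']((R ⋈[a=e] π[f,u,e]((π[d,e](S) ⋈[e=f] U))))) → 2

|E| = 2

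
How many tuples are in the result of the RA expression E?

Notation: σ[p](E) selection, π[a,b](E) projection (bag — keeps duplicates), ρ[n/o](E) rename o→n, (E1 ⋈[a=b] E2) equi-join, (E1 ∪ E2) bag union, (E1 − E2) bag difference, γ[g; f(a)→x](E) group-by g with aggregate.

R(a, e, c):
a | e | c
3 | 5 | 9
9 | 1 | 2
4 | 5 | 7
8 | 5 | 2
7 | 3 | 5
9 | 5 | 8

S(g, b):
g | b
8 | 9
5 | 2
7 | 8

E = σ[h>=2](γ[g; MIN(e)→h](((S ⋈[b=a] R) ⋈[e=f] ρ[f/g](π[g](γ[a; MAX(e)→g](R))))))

Stepwise |·|:
  S → 3
  R → 6
  (S ⋈[b=a] R) → 3
  R → 6
  γ[a; MAX(e)→g](R) → 5
  π[g](γ[a; MAX(e)→g](R)) → 5
  ρ[f/g](π[g](γ[a; MAX(e)→g](R))) → 5
  ((S ⋈[b=a] R) ⋈[e=f] ρ[f/g](π[g](γ[a; MAX(e)→g](R)))) → 8
  γ[g; MIN(e)→h](((S ⋈[b=a] R) ⋈[e=f] ρ[f/g](π[g](γ[a; MAX(e)→g](R))))) → 2
  σ[h>=2](γ[g; MIN(e)→h](((S ⋈[b=a] R) ⋈[e=f] ρ[f/g](π[g](γ[a; MAX(e)→g](R)))))) → 2

|E| = 2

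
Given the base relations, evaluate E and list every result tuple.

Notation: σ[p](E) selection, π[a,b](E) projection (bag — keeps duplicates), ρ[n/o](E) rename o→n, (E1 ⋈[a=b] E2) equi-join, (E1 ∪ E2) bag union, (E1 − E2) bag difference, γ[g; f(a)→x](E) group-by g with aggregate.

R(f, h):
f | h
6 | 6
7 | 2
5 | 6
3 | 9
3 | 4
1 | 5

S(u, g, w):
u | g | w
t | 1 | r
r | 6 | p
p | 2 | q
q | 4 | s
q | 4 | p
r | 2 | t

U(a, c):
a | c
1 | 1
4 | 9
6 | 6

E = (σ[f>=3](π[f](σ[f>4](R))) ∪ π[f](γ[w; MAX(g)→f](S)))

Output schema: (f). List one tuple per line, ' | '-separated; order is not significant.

Row counts bottom-up:
  R → 6
  σ[f>4](R) → 3
  π[f](σ[f>4](R)) → 3
  σ[f>=3](π[f](σ[f>4](R))) → 3
  S → 6
  γ[w; MAX(g)→f](S) → 5
  π[f](γ[w; MAX(g)→f](S)) → 5
  (σ[f>=3](π[f](σ[f>4](R))) ∪ π[f](γ[w; MAX(g)→f](S))) → 8

== RESULT ==
f
1
2
2
4
5
6
6
7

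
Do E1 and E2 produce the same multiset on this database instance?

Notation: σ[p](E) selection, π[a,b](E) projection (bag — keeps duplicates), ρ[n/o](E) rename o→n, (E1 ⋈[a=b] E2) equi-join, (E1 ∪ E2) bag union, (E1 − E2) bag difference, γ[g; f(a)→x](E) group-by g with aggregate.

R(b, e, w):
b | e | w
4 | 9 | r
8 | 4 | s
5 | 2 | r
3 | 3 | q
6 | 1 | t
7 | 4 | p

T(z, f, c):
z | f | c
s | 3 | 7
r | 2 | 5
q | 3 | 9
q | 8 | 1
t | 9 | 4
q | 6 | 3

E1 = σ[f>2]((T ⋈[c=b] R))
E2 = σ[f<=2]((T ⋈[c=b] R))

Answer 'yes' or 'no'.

E1 row counts bottom-up:
  T → 6
  R → 6
  (T ⋈[c=b] R) → 4
  σ[f>2]((T ⋈[c=b] R)) → 3
E2 row counts bottom-up:
  T → 6
  R → 6
  (T ⋈[c=b] R) → 4
  σ[f<=2]((T ⋈[c=b] R)) → 1

E1 result:
z | f | c | b | e | w
q | 6 | 3 | 3 | 3 | q
s | 3 | 7 | 7 | 4 | p
t | 9 | 4 | 4 | 9 | r
E2 result:
z | f | c | b | e | w
r | 2 | 5 | 5 | 2 | r
Witness: ('t', 9, 4, 4, 9, 'r') appears 1× in E1 but 0× in E2.

no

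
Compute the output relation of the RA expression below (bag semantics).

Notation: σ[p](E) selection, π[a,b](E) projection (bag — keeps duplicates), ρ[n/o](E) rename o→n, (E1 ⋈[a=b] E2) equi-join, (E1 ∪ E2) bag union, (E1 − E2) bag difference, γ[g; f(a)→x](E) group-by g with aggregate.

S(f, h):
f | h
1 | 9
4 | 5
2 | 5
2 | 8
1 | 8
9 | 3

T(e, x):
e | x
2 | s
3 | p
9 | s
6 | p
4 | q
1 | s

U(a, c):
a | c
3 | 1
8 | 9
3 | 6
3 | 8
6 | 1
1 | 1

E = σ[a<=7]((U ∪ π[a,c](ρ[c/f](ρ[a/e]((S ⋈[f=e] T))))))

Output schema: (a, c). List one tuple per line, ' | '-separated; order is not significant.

Stepwise |·|:
  U → 6
  S → 6
  T → 6
  (S ⋈[f=e] T) → 6
  ρ[a/e]((S ⋈[f=e] T)) → 6
  ρ[c/f](ρ[a/e]((S ⋈[f=e] T))) → 6
  π[a,c](ρ[c/f](ρ[a/e]((S ⋈[f=e] T)))) → 6
  (U ∪ π[a,c](ρ[c/f](ρ[a/e]((S ⋈[f=e] T))))) → 12
  σ[a<=7]((U ∪ π[a,c](ρ[c/f](ρ[a/e]((S ⋈[f=e] T)))))) → 10

== RESULT ==
a | c
1 | 1
1 | 1
1 | 1
2 | 2
2 | 2
3 | 1
3 | 6
3 | 8
4 | 4
6 | 1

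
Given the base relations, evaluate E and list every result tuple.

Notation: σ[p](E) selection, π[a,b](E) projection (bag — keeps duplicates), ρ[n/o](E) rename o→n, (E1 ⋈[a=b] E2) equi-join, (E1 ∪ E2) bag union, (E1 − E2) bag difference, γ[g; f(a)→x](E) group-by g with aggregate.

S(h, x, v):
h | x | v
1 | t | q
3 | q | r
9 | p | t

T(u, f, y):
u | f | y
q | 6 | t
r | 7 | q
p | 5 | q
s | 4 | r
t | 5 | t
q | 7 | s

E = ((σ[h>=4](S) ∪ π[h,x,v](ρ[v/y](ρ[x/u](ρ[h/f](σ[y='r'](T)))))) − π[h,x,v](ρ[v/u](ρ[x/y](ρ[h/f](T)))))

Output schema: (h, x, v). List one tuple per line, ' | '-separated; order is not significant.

Row counts bottom-up:
  S → 3
  σ[h>=4](S) → 1
  T → 6
  σ[y='r'](T) → 1
  ρ[h/f](σ[y='r'](T)) → 1
  ρ[x/u](ρ[h/f](σ[y='r'](T))) → 1
  ρ[v/y](ρ[x/u](ρ[h/f](σ[y='r'](T)))) → 1
  π[h,x,v](ρ[v/y](ρ[x/u](ρ[h/f](σ[y='r'](T))))) → 1
  (σ[h>=4](S) ∪ π[h,x,v](ρ[v/y](ρ[x/u](ρ[h/f](σ[y='r'](T)))))) → 2
  T → 6
  ρ[h/f](T) → 6
  ρ[x/y](ρ[h/f](T)) → 6
  ρ[v/u](ρ[x/y](ρ[h/f](T))) → 6
  π[h,x,v](ρ[v/u](ρ[x/y](ρ[h/f](T)))) → 6
  ((σ[h>=4](S) ∪ π[h,x,v](ρ[v/y](ρ[x/u](ρ[h/f](σ[y='r'](T)))))) − π[h,x,v](ρ[v/u](ρ[x/y](ρ[h/f](T))))) → 2

== RESULT ==
h | x | v
4 | s | r
9 | p | t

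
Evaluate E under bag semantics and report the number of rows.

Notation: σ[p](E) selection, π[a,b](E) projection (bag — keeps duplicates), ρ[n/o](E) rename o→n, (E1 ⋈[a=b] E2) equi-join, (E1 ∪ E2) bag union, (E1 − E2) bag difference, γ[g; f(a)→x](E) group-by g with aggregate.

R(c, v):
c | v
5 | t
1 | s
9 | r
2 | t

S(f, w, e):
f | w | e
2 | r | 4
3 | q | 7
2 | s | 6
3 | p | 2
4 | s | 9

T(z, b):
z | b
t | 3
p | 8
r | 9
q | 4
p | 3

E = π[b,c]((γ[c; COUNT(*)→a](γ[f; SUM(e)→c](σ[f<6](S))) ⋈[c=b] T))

Stepwise |·|:
  S → 5
  σ[f<6](S) → 5
  γ[f; SUM(e)→c](σ[f<6](S)) → 3
  γ[c; COUNT(*)→a](γ[f; SUM(e)→c](σ[f<6](S))) → 2
  T → 5
  (γ[c; COUNT(*)→a](γ[f; SUM(e)→c](σ[f<6](S))) ⋈[c=b] T) → 1
  π[b,c]((γ[c; COUNT(*)→a](γ[f; SUM(e)→c](σ[f<6](S))) ⋈[c=b] T)) → 1

|E| = 1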